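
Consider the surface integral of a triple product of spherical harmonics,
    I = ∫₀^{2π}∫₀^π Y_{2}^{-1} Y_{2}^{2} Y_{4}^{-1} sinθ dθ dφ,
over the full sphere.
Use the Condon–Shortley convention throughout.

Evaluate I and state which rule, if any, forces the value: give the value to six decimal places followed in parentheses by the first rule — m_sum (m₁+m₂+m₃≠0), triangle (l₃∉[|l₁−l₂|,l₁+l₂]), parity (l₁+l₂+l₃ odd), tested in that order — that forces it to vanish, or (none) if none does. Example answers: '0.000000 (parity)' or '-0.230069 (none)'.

-0.090112 (none)

Checks pass: Σm=0; 8 even; l₃=4∈[0,4].
(2·2+1)(2·2+1)(2·4+1) = 225
Δ: 0! 4! 4! / 9! → 1/630
sum: t=0:+1/16 = 1/16
3j²(2 2 4; 0 0 0) = Δ·Π!·Σ² = 2/35  (sign +1)
sum: t=0:+1/144 = 1/144
3j²(2 2 4; -1 2 -1) = Δ·Π!·Σ² = 1/126  (sign -1)
combine: 4πI² = 225·2/35·1/126 = 5/49
take √, sign -1: I = -0.09011188
No selection rule forces the value: the integral is nonzero (none).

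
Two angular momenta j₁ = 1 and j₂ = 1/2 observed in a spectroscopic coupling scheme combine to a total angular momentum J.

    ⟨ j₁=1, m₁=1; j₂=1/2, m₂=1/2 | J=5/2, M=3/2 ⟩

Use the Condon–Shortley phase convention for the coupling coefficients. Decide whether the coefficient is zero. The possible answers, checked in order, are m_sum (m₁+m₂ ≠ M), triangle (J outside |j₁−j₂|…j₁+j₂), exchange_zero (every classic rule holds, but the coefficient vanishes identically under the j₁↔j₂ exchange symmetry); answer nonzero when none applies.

triangle

m-sum: m₁+m₂ = 1+1/2 = 3/2, M = 3/2  ✓
triangle: need |j₁−j₂| ≤ J ≤ j₁+j₂, i.e. J ∈ [1/2, 3/2]; J = 5/2 is outside ✗ ⇒ coefficient is 0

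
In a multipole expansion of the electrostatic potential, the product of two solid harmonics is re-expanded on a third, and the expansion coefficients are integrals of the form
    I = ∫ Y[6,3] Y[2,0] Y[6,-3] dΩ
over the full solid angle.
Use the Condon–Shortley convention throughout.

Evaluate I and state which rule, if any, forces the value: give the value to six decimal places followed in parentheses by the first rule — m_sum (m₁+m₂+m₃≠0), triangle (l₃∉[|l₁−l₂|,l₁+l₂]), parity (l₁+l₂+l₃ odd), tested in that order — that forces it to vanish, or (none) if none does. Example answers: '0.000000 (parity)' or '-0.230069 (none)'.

-0.057344 (none)

Checks pass: Σm=0; 14 even; l₃=6∈[4,8].
(2·6+1)(2·2+1)(2·6+1) = 845
Δ: 2! 10! 2! / 15! → 1/90090
sum: t=0:+1/69120 t=1:−1/14400 t=2:+1/69120 = -7/172800
3j²(6 2 6; 0 0 0) = Δ·Π!·Σ² = 14/715  (sign -1)
sum: t=0:+1/120960 t=1:−1/80640 t=2:+1/1451520 = -1/290304
3j²(6 2 6; 3 0 -3) = Δ·Π!·Σ² = 5/2002  (sign +1)
combine: 4πI² = 845·14/715·5/2002 = 5/121
take √, sign -1: I = -0.05734392
No selection rule forces the value: the integral is nonzero (none).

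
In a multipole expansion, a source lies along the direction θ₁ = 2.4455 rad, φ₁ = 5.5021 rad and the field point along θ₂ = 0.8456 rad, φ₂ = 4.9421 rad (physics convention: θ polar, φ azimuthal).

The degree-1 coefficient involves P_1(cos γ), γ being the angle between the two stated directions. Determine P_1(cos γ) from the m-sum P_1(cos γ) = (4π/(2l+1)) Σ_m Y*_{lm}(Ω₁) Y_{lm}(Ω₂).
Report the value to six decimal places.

Expand P_1 via completeness: Σ_{m} conj(Y_{1,m}) at Ω₁ times Y_{1,m} at Ω₂ —
  term(m=-1) = +0.048531+0.030427i   from Y*(Ω₁)=+0.157326-0.155975i, Y(Ω₂)=+0.058872+0.251765i
  term(m=+0) = -0.121508-0.000000i   from Y*(Ω₁)=-0.374931-0.000000i, Y(Ω₂)=+0.324081+0.000000i
  term(m=+1) = +0.048531-0.030427i   from Y*(Ω₁)=-0.157326-0.155975i, Y(Ω₂)=-0.058872+0.251765i
Accumulated sum -0.024446+0.000000i; after 4π/(2l+1) scaling, -0.102398+0.000000i ⇒ P_1 = -0.102398

-0.102398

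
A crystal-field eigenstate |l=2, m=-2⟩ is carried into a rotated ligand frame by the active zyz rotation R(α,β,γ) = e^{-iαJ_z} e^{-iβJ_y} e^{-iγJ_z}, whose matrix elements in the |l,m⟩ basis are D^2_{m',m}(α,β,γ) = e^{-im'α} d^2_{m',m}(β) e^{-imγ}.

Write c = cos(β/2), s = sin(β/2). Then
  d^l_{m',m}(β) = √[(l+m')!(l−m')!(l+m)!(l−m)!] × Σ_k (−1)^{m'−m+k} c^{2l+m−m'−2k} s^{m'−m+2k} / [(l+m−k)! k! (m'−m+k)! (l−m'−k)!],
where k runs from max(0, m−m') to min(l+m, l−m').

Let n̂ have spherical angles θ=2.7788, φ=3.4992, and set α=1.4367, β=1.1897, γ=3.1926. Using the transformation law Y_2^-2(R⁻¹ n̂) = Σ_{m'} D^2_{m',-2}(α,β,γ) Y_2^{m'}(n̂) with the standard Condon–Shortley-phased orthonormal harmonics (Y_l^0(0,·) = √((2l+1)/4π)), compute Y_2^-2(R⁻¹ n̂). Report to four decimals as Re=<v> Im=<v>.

Need the full column D^2_{m',-2} for m'=−2..2 at α=1.4367, β=1.1897, γ=3.1926.
cos(β/2)=0.828233, sin(β/2)=0.560385
d^2_{-2,-2}: single k=0 term ⇒ +0.470554;  D = -0.464071+0.077836i
d^2_{-1,-2}: single k=0 term ⇒ -0.636756;  D = -0.020425-0.636428i
d^2_{0,-2}: single k=0 term ⇒ +0.527658;  D = +0.524915+0.053736i
d^2_{1,-2}: single k=0 term ⇒ -0.291501;  D = -0.068189+0.283414i
d^2_{2,-2}: single k=0 term ⇒ +0.098615;  D = -0.091934-0.035680i
Y_2^{m'}(θ=2.7788,φ=3.4992) and Σ D·Y over m':
  (-0.4641+0.0778i)·(+0.0367-0.0319i)  (-0.0204-0.6364i)·(+0.2401-0.0897i)  (+0.5249+0.0537i)·(+0.5116+0.0000i)  (-0.0682+0.2834i)·(-0.2401-0.0897i)  (-0.0919-0.0357i)·(+0.0367+0.0319i)
Y_2^-2(R⁻¹ n̂) = +0.231552-0.171996i

Re=0.2316 Im=-0.1720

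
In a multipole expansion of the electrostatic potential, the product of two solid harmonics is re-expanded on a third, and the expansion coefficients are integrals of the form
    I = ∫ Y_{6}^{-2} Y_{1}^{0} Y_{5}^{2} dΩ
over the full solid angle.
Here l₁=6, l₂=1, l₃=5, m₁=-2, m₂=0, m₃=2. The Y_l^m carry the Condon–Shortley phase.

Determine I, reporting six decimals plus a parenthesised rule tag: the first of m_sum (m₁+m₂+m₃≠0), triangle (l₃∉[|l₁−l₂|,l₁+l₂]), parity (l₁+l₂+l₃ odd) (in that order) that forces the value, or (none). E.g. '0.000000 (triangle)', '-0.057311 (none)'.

m-sum 0 ✓  L=12 even ✓  5≤5≤7 ✓
Π(2lᵢ+1) = 13×3×11 = 429
triangle coeff Δ(6,1,5) = 1/858
Σ_t [1,1]: t=1:−1/14400 = -1/14400
(3j)²=6/143 [(6 1 5; 0 0 0)], sign=+1
Σ_t [1,1]: t=1:−1/30240 = -1/30240
(3j)²=16/429 [(6 1 5; -2 0 2)], sign=+1
⇒ 4πI² = 96/143
I = (+1)√(96/143/(4π)) = 0.23113338
No selection rule forces the value: the integral is nonzero (none).

0.231133 (none)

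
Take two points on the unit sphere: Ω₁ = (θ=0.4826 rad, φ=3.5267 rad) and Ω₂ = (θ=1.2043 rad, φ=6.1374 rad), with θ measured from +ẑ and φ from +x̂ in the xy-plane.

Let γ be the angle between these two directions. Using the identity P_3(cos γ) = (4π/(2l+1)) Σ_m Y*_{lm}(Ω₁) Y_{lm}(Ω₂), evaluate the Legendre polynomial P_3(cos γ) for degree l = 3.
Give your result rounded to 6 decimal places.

0.083866

Addition theorem: P_3(cos γ) = (4π/7) Σ_m Y*_{lm}(Ω₁) Y_{lm}(Ω₂), m = −3…3:
  term(m=-3) = (0.000310, -0.014154)   from Y*(Ω₁)=(-0.016832, -0.038154), Y(Ω₂)=(0.307542, 0.143792)
  term(m=-2) = (0.030328, 0.054344)   from Y*(Ω₁)=(0.139942, 0.135756), Y(Ω₂)=(0.305725, 0.091755)
  term(m=-1) = (0.040830, 0.023972)   from Y*(Ω₁)=(-0.406308, -0.164696), Y(Ω₂)=(-0.106851, -0.015689)
  term(m=+0) = (-0.096219, 0.000000)   from Y*(Ω₁)=(0.305147, -0.000000), Y(Ω₂)=(-0.315319, 0.000000)
  term(m=+1) = (0.040830, -0.023972)   from Y*(Ω₁)=(0.406308, -0.164696), Y(Ω₂)=(0.106851, -0.015689)
  term(m=+2) = (0.030328, -0.054344)   from Y*(Ω₁)=(0.139942, -0.135756), Y(Ω₂)=(0.305725, -0.091755)
  term(m=+3) = (0.000310, 0.014154)   from Y*(Ω₁)=(0.016832, -0.038154), Y(Ω₂)=(-0.307542, 0.143792)
Accumulated sum (0.046717, 0.000000); after 4π/(2l+1) scaling, (0.083866, 0.000000) ⇒ P_3 = 0.083866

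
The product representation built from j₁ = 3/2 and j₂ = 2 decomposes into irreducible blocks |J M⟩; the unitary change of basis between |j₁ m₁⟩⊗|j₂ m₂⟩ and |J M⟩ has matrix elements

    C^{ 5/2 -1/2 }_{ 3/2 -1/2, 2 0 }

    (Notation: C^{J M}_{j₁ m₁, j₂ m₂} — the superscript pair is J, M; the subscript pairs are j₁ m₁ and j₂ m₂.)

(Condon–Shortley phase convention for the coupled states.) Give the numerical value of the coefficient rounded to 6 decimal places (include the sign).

−√(3/35) ≈ -0.292770

j₁+j₂−J=1  J+j₁−j₂=2  J−j₁+j₂=3  j₁+j₂+J+1=7
(j₁±m₁, j₂±m₂, J±M) = (1,2,2,2,2,3)
P² = 48/35
sum k=0..1:
  [0] +1/4 = 1/4
  [1] −1/2 = -1/2
S = -1/4
C² = P²·S² = 3/35 ; C = -0.292770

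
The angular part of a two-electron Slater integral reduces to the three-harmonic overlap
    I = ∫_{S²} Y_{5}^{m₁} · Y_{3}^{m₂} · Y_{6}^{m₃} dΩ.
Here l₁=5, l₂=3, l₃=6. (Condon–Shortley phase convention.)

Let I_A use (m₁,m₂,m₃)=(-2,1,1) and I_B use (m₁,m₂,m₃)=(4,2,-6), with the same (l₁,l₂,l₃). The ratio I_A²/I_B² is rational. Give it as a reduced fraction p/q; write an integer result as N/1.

l's match ⇒ only the (l;m) 3-j factors differ between A and B.
A: triangle coeff Δ(5,3,6) = 1/675675; Σ_t [0,2]: t=0:+1/241920 t=1:−1/8640 t=2:+1/5760 = 1/16128; (3j)²=5/1001 [(5 3 6; -2 1 1)], sign=-1
B: triangle coeff Δ(5,3,6) = 1/675675; Σ_t [1,1]: t=1:−1/967680 = -1/967680; (3j)²=3/91 [(5 3 6; 4 2 -6)], sign=-1
I_A²/I_B² = (5/1001)/(3/91) = 5/33

5/33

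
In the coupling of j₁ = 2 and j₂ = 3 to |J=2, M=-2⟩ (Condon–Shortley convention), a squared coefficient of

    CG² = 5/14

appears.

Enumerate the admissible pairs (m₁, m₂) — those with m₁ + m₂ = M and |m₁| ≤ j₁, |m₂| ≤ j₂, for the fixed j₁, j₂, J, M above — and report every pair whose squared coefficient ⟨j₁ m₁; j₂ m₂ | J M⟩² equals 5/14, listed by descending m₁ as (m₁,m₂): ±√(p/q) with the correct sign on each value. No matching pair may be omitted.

Admissible pairs with m₁+m₂ = M = -2: (-2,0), (-1,-1), (0,-2), (1,-3)
  (m₁,m₂)=(1,-3): CG² = 5/14, CG = +√(5/14)   ← matches the target
  (m₁,m₂)=(0,-2): CG² = 5/14, CG = −√(5/14)   ← matches the target
  (m₁,m₂)=(-1,-1): CG² = 3/14, CG = +√(3/14)
  (m₁,m₂)=(-2,0): CG² = 1/14, CG = −√(1/14)
Pairs with CG² = 5/14: (1,-3): +√(5/14); (0,-2): −√(5/14)

(1,-3): +√(5/14); (0,-2): −√(5/14)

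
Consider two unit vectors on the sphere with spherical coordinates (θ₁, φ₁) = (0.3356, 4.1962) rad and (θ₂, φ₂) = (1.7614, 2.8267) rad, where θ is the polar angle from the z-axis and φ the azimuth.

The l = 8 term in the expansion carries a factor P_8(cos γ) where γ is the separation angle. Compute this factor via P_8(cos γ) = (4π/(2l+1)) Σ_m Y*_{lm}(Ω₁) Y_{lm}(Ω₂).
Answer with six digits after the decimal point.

Summing Y*_{l m}(θ₁,φ₁)·Y_{l m}(θ₂,φ₂) over m ∈ [−8, 8]; prefactor 4π/(2·8+1) = 0.739198:
  m=-8: Y*=-0.00004 + 0.00006j  Y=-0.36180 + 0.25963j  product -0.00000 - 0.00003j
  m=-7: Y*=-0.00037 - 0.00073j  Y=-0.20344 + 0.27701j  product 0.00028 + 0.00005j
  m=-6: Y*=0.00594 + 0.00026j  Y=0.04877 - 0.14788j  product 0.00033 - 0.00087j
  m=-5: Y*=-0.01641 + 0.02613j  Y=0.00127 - 0.34610j  product 0.00902 + 0.00571j
  m=-4: Y*=-0.05563 - 0.10331j  Y=0.01450 + 0.04506j  product 0.00385 - 0.00400j
  m=-3: Y*=0.31864 + 0.00708j  Y=0.19434 + 0.26873j  product 0.06002 + 0.08700j
  m=-2: Y*=-0.28869 + 0.48334j  Y=0.00172 + 0.00125j  product -0.00110 + 0.00047j
  m=-1: Y*=-0.22813 - 0.40199j  Y=-0.30600 - 0.09967j  product 0.02974 + 0.14575j
  m=+0: Y*=-0.24277 + 0.00000j  Y=-0.01673 + 0.00000j  product 0.00406 + 0.00000j
  m=+1: Y*=0.22813 - 0.40199j  Y=0.30600 - 0.09967j  product 0.02974 - 0.14575j
  m=+2: Y*=-0.28869 - 0.48334j  Y=0.00172 - 0.00125j  product -0.00110 - 0.00047j
  m=+3: Y*=-0.31864 + 0.00708j  Y=-0.19434 + 0.26873j  product 0.06002 - 0.08700j
  m=+4: Y*=-0.05563 + 0.10331j  Y=0.01450 - 0.04506j  product 0.00385 + 0.00400j
  m=+5: Y*=0.01641 + 0.02613j  Y=-0.00127 - 0.34610j  product 0.00902 - 0.00571j
  m=+6: Y*=0.00594 - 0.00026j  Y=0.04877 + 0.14788j  product 0.00033 + 0.00087j
  m=+7: Y*=0.00037 - 0.00073j  Y=0.20344 + 0.27701j  product 0.00028 - 0.00005j
  m=+8: Y*=-0.00004 - 0.00006j  Y=-0.36180 - 0.25963j  product -0.00000 + 0.00003j
Total Σ_m = 0.20834 + 0.00000j. Multiply by 0.739198: 0.15401 + 0.00000j. P_8(cos γ) = 0.154007

0.154007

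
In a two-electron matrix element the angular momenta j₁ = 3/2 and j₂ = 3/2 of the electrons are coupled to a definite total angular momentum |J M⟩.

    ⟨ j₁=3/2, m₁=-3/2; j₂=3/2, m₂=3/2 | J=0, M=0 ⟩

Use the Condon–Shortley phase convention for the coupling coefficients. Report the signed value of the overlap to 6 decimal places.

triangle: 3!×0!×0!/4! = 6/24
(j±m)!: 0!×3!×3!×0!×0!×0! = 36
prefactor² = (2J+1)×Δ×N² = 9
  k=3: −1/(3!×0!×0!×0!×0!×0!) = -1/6
Σ = -1/6  ⇒  CG² = 9×(-1/6)² = 1/4
CG = −√(1/4) = -0.500000

-0.500000  (= −√(1/4))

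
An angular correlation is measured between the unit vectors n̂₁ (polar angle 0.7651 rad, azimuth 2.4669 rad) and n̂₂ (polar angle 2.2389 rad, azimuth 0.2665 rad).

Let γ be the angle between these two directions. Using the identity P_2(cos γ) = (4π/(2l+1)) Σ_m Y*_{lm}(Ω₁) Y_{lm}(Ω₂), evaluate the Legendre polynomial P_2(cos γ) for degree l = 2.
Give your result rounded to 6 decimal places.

Term-by-term m-sum for l=2 (normalisation 4π/5 = 2.513274):
  [-2]  conj(Y_{2,-2})(Ω₁) = +0.040693-0.180775i ; Y_{2,-2}(Ω₂) = +0.205012-0.120948i ; Δ = -0.013522-0.041983i
  [-1]  conj(Y_{2,-1})(Ω₁) = -0.301393+0.241090i ; Y_{2,-1}(Ω₂) = -0.362432+0.098942i ; Δ = +0.085380-0.117199i
  [+0]  conj(Y_{2,0})(Ω₁) = +0.176896-0.000000i ; Y_{2,0}(Ω₂) = +0.047730+0.000000i ; Δ = +0.008443+0.000000i
  [+1]  conj(Y_{2,1})(Ω₁) = +0.301393+0.241090i ; Y_{2,1}(Ω₂) = +0.362432+0.098942i ; Δ = +0.085380+0.117199i
  [+2]  conj(Y_{2,2})(Ω₁) = +0.040693+0.180775i ; Y_{2,2}(Ω₂) = +0.205012+0.120948i ; Δ = -0.013522+0.041983i
Σ over m = +0.152160+0.000000i; ×(4π/5) → +0.382420+0.000000i. Real part: 0.382420

0.382420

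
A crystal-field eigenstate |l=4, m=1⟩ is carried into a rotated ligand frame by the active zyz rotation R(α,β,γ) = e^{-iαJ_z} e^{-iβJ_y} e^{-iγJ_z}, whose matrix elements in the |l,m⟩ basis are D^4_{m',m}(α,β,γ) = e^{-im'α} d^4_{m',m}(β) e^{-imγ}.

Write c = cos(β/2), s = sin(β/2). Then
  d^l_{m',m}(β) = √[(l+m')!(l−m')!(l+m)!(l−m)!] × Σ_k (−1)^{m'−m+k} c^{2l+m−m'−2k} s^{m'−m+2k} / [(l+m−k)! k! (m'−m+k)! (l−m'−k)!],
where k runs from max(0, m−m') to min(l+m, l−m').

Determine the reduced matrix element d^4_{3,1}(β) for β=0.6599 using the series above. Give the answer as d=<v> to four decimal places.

d=0.4806

d^4_{3,1}(β=0.6599) via the finite sum:
c=cos(0.659900/2)=0.946059, s=sin(0.659900/2)=0.323996; N=√[5040·1·120·6]=1904.940944
The bounds max(0,m−m')=0 and min(l+m,l−m')=1 give 2 terms
  k=0: (−1)^2·1904.9409/(240)·0.9461^6·0.3240^2 = +0.597389
  k=1: (−1)^3·1904.9409/(144)·0.9461^4·0.3240^4 = -0.116775
d^4_{3,1}(0.6599) = +0.597389 -0.116775 = +0.480614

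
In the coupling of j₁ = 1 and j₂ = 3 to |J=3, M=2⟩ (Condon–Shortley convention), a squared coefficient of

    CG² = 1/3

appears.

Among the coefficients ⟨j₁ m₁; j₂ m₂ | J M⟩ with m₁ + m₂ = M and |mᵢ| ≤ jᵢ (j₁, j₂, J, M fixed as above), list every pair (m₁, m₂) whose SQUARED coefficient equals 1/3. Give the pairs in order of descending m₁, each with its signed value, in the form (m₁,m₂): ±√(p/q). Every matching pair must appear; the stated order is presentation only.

Admissible pairs with m₁+m₂ = M = 2: (-1,3), (0,2), (1,1)
  (m₁,m₂)=(1,1): CG² = 5/12, CG = +√(5/12)
  (m₁,m₂)=(0,2): CG² = 1/3, CG = −√(1/3)   ← matches the target
  (m₁,m₂)=(-1,3): CG² = 1/4, CG = −√(1/4)
Pairs with CG² = 1/3: (0,2): −√(1/3)

(0,2): −√(1/3)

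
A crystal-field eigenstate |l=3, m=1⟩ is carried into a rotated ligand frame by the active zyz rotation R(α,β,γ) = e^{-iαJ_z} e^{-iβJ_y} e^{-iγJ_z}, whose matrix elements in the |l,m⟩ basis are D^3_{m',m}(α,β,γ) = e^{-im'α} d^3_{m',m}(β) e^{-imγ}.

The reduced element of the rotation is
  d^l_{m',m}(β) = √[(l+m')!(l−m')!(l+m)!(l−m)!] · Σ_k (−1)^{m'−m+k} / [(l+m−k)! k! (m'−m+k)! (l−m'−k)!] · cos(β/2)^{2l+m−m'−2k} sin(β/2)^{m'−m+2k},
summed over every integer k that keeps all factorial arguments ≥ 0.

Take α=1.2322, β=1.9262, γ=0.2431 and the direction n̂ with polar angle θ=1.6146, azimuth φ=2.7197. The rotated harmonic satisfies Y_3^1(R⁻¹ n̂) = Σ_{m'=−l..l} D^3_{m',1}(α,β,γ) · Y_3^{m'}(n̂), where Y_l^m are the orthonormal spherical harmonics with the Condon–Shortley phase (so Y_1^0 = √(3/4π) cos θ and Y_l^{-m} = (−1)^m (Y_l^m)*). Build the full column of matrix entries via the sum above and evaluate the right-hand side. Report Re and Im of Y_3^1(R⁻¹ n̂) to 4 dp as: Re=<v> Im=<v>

Re=0.0777 Im=0.2978

Need the full column D^3_{m',1} for m'=−3..3 at α=1.2322, β=1.9262, γ=0.2431.
cos(β/2)=0.570978, sin(β/2)=0.820966
d^3_{-3,1}: single k=4 term ⇒ +0.573566;  D = -0.545892-0.176013i
d^3_{-2,1}: k∈[3..4] ⇒ +0.651422 -0.673355 = -0.021933;  D = +0.013282-0.017454i
d^3_{-1,1}: k∈[2..4] ⇒ +0.429811 -1.184754 +0.306161 = -0.448782;  D = -0.246579-0.374971i
d^3_{0,1}: k∈[1..3] ⇒ +0.172588 -1.070395 +0.737623 = -0.160184;  D = -0.155474+0.038558i
d^3_{1,1}: k∈[0..2] ⇒ +0.034651 -0.573082 +0.888565 = +0.350134;  D = +0.033386-0.348539i
d^3_{2,1}: k∈[0..1] ⇒ -0.157551 +0.651422 = +0.493871;  D = -0.448065-0.207716i
d^3_{3,1}: single k=0 term ⇒ +0.277442;  D = -0.193672+0.198659i
Y_3^{m'}(θ=1.6146,φ=2.7197) and Σ D·Y over m':
  (-0.5459-0.1760i)·(-0.1250-0.3968i)  (+0.0133-0.0175i)·(-0.0297-0.0334i)  (-0.2466-0.3750i)·(+0.2917+0.1309i)  (-0.1555+0.0386i)·(+0.0489+0.0000i)  (+0.0334-0.3485i)·(-0.2917+0.1309i)  (-0.4481-0.2077i)·(-0.0297+0.0334i)  (-0.1937+0.1987i)·(+0.1250-0.3968i)
Y_3^1(R⁻¹ n̂) = +0.077728+0.297835i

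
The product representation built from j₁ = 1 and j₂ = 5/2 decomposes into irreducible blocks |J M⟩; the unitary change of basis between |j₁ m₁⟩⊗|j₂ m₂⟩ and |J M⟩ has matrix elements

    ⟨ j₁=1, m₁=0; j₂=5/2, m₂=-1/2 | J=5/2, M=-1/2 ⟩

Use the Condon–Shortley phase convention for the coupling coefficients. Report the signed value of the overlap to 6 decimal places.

+√(1/35) ≈ +0.169031

triangle: 1!*1!*4!/7! = 24/5040
(j±m)!: 1!*1!*2!*3!*2!*3! = 144
prefactor² = (2J+1)*Δ*N² = 144/35
  k=0: +1/(0!*1!*1!*2!*0!*2!) = 1/4
  k=1: −1/(1!*0!*0!*1!*1!*3!) = -1/6
Σ = 1/12  ⇒  CG² = 144/35*(1/12)² = 1/35
CG = +√(1/35) = +0.169031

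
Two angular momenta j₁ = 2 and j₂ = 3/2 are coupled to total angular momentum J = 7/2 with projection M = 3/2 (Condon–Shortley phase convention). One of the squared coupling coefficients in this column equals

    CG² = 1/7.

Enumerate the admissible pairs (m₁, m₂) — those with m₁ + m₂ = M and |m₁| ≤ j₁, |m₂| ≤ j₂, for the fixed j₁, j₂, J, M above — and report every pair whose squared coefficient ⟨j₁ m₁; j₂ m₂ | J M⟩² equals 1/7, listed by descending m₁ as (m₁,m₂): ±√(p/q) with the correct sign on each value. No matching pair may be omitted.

Admissible pairs with m₁+m₂ = M = 3/2: (0,3/2), (1,1/2), (2,-1/2)
  (m₁,m₂)=(2,-1/2): CG² = 1/7, CG = +√(1/7)   ← matches the target
  (m₁,m₂)=(1,1/2): CG² = 4/7, CG = +√(4/7)
  (m₁,m₂)=(0,3/2): CG² = 2/7, CG = +√(2/7)
Pairs with CG² = 1/7: (2,-1/2): +√(1/7)

(2,-1/2): +√(1/7)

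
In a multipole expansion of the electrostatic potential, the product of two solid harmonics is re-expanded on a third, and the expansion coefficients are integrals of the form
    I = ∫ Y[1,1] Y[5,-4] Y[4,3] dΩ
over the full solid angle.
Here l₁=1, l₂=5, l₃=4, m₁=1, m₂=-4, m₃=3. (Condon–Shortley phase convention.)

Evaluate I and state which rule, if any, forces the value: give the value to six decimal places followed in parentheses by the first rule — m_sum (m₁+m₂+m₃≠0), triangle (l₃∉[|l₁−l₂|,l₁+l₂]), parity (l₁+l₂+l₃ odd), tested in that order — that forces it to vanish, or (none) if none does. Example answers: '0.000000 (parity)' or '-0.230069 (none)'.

m-sum 0 ✓  L=10 even ✓  4≤4≤6 ✓
Π(2lᵢ+1) = 3×11×9 = 297
triangle coeff Δ(1,5,4) = 1/495
Σ_t [1,1]: t=1:−1/576 = -1/576
(3j)²=5/99 [(1 5 4; 0 0 0)], sign=-1
Σ_t [0,0]: t=0:+1/10080 = 1/10080
(3j)²=4/55 [(1 5 4; 1 -4 3)], sign=-1
⇒ 4πI² = 12/11
I = (+1)√(12/11/(4π)) = 0.29463840
No selection rule forces the value: the integral is nonzero (none).

0.294638 (none)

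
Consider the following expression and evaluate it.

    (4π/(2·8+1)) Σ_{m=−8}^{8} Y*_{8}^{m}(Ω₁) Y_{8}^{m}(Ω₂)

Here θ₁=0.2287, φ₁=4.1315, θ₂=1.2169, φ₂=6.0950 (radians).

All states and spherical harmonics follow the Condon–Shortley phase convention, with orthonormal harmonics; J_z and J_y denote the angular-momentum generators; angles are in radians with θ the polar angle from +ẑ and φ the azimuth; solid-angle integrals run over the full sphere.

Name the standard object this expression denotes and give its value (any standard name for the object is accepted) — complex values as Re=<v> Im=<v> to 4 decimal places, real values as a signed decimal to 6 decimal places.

This sum is the spherical-harmonic addition theorem: it equals the Legendre polynomial P_l(cos γ) of the angle γ between the two directions.
Term-by-term m-sum for l=8 (normalisation 4π/17 = 0.739198):
  m=-8: Y*=(-0.000000, 0.000004)  Y=(0.020165, 0.308300)  product (-0.000001, 0.000000)
  m=-7: Y*=(-0.000049, -0.000037)  Y=(0.114507, 0.441988)  product (0.000011, -0.000026)
  m=-6: Y*=(0.000637, -0.000228)  Y=(0.087857, 0.185806)  product (0.000098, 0.000098)
  m=-5: Y*=(-0.001251, 0.005177)  Y=(-0.144479, -0.198212)  product (0.001207, -0.000500)
  m=-4: Y*=(-0.021278, -0.022714)  Y=(-0.226520, -0.212188)  product (0.000000, 0.009660)
  m=-3: Y*=(0.131174, -0.022770)  Y=(0.092857, 0.058808)  product (0.013520, 0.005600)
  m=-2: Y*=(-0.156197, 0.360346)  Y=(0.303112, 0.119793)  product (-0.090512, 0.090514)
  m=-1: Y*=(-0.371723, -0.566272)  Y=(-0.048290, -0.009196)  product (0.012743, 0.030764)
  m=+0: Y*=(0.298655, -0.000000)  Y=(-0.325647, 0.000000)  product (-0.097256, 0.000000)
  m=+1: Y*=(0.371723, -0.566272)  Y=(0.048290, -0.009196)  product (0.012743, -0.030764)
  m=+2: Y*=(-0.156197, -0.360346)  Y=(0.303112, -0.119793)  product (-0.090512, -0.090514)
  m=+3: Y*=(-0.131174, -0.022770)  Y=(-0.092857, 0.058808)  product (0.013520, -0.005600)
  m=+4: Y*=(-0.021278, 0.022714)  Y=(-0.226520, 0.212188)  product (0.000000, -0.009660)
  m=+5: Y*=(0.001251, 0.005177)  Y=(0.144479, -0.198212)  product (0.001207, 0.000500)
  m=+6: Y*=(0.000637, 0.000228)  Y=(0.087857, -0.185806)  product (0.000098, -0.000098)
  m=+7: Y*=(0.000049, -0.000037)  Y=(-0.114507, 0.441988)  product (0.000011, 0.000026)
  m=+8: Y*=(-0.000000, -0.000004)  Y=(0.020165, -0.308300)  product (-0.000001, -0.000000)
Σ over m = (-0.223125, -0.000000); ×(4π/17) → (-0.164934, -0.000000). Real part: -0.164934

Legendre polynomial (addition theorem), -0.164934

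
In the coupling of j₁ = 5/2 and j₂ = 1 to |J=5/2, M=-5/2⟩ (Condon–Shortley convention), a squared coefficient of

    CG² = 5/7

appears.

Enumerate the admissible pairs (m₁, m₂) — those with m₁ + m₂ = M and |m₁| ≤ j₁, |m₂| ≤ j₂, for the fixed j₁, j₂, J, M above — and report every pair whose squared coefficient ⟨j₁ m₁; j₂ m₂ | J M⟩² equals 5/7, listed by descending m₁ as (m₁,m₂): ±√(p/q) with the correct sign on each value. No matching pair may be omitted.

Admissible pairs with m₁+m₂ = M = -5/2: (-5/2,0), (-3/2,-1)
  (m₁,m₂)=(-3/2,-1): CG² = 2/7, CG = +√(2/7)
  (m₁,m₂)=(-5/2,0): CG² = 5/7, CG = −√(5/7)   ← matches the target
Pairs with CG² = 5/7: (-5/2,0): −√(5/7)

(-5/2,0): −√(5/7)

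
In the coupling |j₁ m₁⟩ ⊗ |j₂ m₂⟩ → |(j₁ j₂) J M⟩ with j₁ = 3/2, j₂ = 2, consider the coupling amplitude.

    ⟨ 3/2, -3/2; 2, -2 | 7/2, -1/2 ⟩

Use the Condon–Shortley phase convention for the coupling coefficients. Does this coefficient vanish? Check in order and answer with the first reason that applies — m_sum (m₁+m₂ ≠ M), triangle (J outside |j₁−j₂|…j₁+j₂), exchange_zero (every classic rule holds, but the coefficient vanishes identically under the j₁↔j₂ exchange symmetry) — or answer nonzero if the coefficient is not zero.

m_sum

m-sum: m₁+m₂ = -3/2+(-2) = -7/2, M = -1/2  ✗ ⇒ coefficient is 0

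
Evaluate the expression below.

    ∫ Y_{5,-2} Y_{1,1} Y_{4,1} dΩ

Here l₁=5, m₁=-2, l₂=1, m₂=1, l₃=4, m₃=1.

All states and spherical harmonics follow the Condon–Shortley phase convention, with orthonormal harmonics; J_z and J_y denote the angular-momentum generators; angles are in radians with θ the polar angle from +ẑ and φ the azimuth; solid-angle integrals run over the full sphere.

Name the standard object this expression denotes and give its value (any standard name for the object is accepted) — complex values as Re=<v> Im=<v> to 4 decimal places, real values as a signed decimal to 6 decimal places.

This is a Gaunt coefficient — the integral of a triple product of spherical harmonics over the sphere.
m-sum 0 ✓  L=10 even ✓  4≤4≤6 ✓
Π(2lᵢ+1) = 11×3×9 = 297
triangle coeff Δ(5,1,4) = 1/495
Σ_t [1,1]: t=1:−1/576 = -1/576
(3j)²=5/99 [(5 1 4; 0 0 0)], sign=-1
Σ_t [2,2]: t=2:+1/1440 = 1/1440
(3j)²=7/165 [(5 1 4; -2 1 1)], sign=-1
⇒ 4πI² = 7/11
I = (+1)√(7/11/(4π)) = 0.22503380

Gaunt coefficient, +0.225034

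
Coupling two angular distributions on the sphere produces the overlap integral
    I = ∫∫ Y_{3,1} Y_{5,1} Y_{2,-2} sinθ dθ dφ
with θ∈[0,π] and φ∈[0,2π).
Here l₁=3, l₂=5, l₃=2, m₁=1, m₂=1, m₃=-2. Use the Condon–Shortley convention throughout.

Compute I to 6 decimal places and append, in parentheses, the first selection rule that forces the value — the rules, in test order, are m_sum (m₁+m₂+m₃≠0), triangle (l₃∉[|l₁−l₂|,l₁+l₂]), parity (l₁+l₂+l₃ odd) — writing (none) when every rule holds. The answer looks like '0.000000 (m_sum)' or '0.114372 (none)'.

-0.092802 (none)

Checks pass: Σm=0; 10 even; l₃=2∈[2,8].
(2·3+1)(2·5+1)(2·2+1) = 385
Δ: 6! 0! 4! / 11! → 1/2310
sum: t=3:−1/144 = -1/144
3j²(3 5 2; 0 0 0) = Δ·Π!·Σ² = 10/231  (sign -1)
sum: t=2:+1/1152 = 1/1152
3j²(3 5 2; 1 1 -2) = Δ·Π!·Σ² = 1/154  (sign +1)
combine: 4πI² = 385·10/231·1/154 = 25/231
take √, sign -1: I = -0.09280237
No selection rule forces the value: the integral is nonzero (none).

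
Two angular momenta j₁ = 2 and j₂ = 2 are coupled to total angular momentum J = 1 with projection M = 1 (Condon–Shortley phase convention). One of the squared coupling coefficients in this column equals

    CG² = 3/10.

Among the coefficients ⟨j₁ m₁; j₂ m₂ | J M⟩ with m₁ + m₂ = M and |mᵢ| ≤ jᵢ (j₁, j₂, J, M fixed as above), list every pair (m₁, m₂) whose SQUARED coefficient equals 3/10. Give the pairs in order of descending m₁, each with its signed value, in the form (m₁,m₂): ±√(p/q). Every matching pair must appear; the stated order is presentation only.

(1,0): −√(3/10); (0,1): +√(3/10)

Admissible pairs with m₁+m₂ = M = 1: (-1,2), (0,1), (1,0), (2,-1)
  (m₁,m₂)=(2,-1): CG² = 1/5, CG = +√(1/5)
  (m₁,m₂)=(1,0): CG² = 3/10, CG = −√(3/10)   ← matches the target
  (m₁,m₂)=(0,1): CG² = 3/10, CG = +√(3/10)   ← matches the target
  (m₁,m₂)=(-1,2): CG² = 1/5, CG = −√(1/5)
Pairs with CG² = 3/10: (1,0): −√(3/10); (0,1): +√(3/10)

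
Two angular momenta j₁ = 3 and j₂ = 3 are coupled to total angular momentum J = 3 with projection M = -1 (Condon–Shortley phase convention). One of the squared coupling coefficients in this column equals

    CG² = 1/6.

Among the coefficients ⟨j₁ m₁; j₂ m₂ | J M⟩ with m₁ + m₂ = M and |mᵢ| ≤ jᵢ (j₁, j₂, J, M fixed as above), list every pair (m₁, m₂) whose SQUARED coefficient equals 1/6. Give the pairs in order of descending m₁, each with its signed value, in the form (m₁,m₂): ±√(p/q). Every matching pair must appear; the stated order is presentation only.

(0,-1): −√(1/6); (-1,0): +√(1/6)

Admissible pairs with m₁+m₂ = M = -1: (-3,2), (-2,1), (-1,0), (0,-1), (1,-2), (2,-3)
  (m₁,m₂)=(2,-3): CG² = 1/3, CG = +√(1/3)
  (m₁,m₂)=(1,-2): CG² = 0/1, CG = 0
  (m₁,m₂)=(0,-1): CG² = 1/6, CG = −√(1/6)   ← matches the target
  (m₁,m₂)=(-1,0): CG² = 1/6, CG = +√(1/6)   ← matches the target
  (m₁,m₂)=(-2,1): CG² = 0/1, CG = 0
  (m₁,m₂)=(-3,2): CG² = 1/3, CG = −√(1/3)
Pairs with CG² = 1/6: (0,-1): −√(1/6); (-1,0): +√(1/6)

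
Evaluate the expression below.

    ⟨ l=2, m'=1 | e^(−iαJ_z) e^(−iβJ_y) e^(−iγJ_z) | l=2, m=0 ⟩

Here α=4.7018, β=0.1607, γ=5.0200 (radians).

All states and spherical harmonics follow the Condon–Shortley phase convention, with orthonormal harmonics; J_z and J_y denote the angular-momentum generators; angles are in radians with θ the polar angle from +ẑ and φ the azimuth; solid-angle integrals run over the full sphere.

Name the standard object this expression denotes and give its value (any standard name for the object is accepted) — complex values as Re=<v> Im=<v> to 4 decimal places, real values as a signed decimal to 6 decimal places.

Wigner D-matrix element, Re=0.0020 Im=-0.1934

This is a Wigner D-matrix element — the rotation-matrix element ⟨l m'| R(α,β,γ) |l m⟩ in the angular-momentum basis.
D^2_{1,0}(4.7018,0.1607,5.0200) = e^{-i·1·4.7018}·d^2_{1,0}(0.1607)·e^{-i·0·5.0200}. Compute d first:
With c≡cos(β/2)=0.996774 and s≡sin(β/2)=0.080264, N=[6·1·2·2]^{1/2}=4.898979
k: max(0,(0)−(1))=0 … min(2+(0),2−(1))=1
  k=0: (−1)^1·4.8990/(2)·0.9968^3·0.0803^1 = -0.194708
  k=1: (−1)^2·4.8990/(2)·0.9968^1·0.0803^3 = +0.001262
d^2_{1,0}(0.1607) = -0.194708 +0.001262 = -0.193446
D = (-0.010589+0.999944i)·(-0.193446)·(+1.000000+0.000000i) = +0.002048-0.193435i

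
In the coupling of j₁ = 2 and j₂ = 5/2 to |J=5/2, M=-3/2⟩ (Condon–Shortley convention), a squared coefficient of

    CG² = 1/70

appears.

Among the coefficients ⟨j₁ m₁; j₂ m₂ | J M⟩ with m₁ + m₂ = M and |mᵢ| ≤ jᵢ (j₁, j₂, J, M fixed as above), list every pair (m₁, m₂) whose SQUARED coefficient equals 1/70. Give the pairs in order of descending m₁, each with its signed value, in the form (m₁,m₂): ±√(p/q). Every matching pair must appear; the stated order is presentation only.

Admissible pairs with m₁+m₂ = M = -3/2: (-2,1/2), (-1,-1/2), (0,-3/2), (1,-5/2)
  (m₁,m₂)=(1,-5/2): CG² = 3/7, CG = +√(3/7)
  (m₁,m₂)=(0,-3/2): CG² = 1/70, CG = −√(1/70)   ← matches the target
  (m₁,m₂)=(-1,-1/2): CG² = 6/35, CG = −√(6/35)
  (m₁,m₂)=(-2,1/2): CG² = 27/70, CG = +√(27/70)
Pairs with CG² = 1/70: (0,-3/2): −√(1/70)

(0,-3/2): −√(1/70)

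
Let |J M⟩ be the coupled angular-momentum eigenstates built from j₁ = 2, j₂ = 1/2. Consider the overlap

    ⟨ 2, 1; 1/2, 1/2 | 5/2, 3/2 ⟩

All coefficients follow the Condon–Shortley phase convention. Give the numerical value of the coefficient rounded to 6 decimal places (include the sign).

+0.894427

√[6·0!4!1!/6! · 3!1!1!0!4!1!] = √(144/5)
  +(−1)^0/∏(0,0,1,1,3,0)! = 1/6  (running 1/6)
⟨..|..⟩ = √(144/5)·(1/6) = +0.894427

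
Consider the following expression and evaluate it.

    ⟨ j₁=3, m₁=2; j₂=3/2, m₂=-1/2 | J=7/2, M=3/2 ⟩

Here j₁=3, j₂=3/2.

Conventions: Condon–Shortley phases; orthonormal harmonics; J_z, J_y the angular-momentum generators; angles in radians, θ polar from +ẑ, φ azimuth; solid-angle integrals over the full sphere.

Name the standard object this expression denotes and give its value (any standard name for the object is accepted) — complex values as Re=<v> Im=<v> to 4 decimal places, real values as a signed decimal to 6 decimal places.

Clebsch–Gordan coefficient, +√(3/7) ≈ +0.654654

This is a Clebsch–Gordan (vector-coupling) coefficient.
triangle: 1!*5!*2!/9! = 240/362880
(j±m)!: 5!*1!*1!*2!*5!*2! = 57600
prefactor² = (2J+1)*Δ*N² = 6400/21
  k=0: +1/(0!*1!*1!*1!*4!*1!) = 1/24
  k=1: −1/(1!*0!*0!*0!*5!*2!) = -1/240
Σ = 3/80  ⇒  CG² = 6400/21*(3/80)² = 3/7
CG = +√(3/7) = +0.654654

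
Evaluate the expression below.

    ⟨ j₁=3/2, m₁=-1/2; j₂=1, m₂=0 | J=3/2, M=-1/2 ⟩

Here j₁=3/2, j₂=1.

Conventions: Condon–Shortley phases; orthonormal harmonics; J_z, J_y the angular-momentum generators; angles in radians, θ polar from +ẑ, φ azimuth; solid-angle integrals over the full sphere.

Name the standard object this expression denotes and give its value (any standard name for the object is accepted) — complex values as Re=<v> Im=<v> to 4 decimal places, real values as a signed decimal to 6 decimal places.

Clebsch–Gordan coefficient, −√(1/15) ≈ -0.258199

This is a Clebsch–Gordan (vector-coupling) coefficient.
√[4·1!2!1!/5! · 1!2!1!1!1!2!] = √(4/15)
  +(−1)^0/∏(0,1,2,1,0,0)! = 1/2  (running 1/2)
  +(−1)^1/∏(1,0,1,0,1,1)! = -1  (running -1/2)
⟨..|..⟩ = √(4/15)·(-1/2) = -0.258199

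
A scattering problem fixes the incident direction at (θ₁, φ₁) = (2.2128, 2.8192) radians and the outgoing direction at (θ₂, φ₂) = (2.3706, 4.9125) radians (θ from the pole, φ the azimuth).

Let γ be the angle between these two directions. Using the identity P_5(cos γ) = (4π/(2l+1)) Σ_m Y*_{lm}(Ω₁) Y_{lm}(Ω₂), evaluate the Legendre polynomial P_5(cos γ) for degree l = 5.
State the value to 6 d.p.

Summing Y*_{l m}(θ₁,φ₁)·Y_{l m}(θ₂,φ₂) over m ∈ [−5, 5]; prefactor 4π/(2·5+1) = 1.142397:
  [-5]  conj(Y_{5,-5})(Ω₁) = (0.006294, 0.152812) ; Y_{5,-5}(Ω₂) = (0.064198, 0.041171) ; Δ = (-0.005887, 0.010069)
  [-4]  conj(Y_{5,-4})(Ω₁) = (-0.100357, 0.347398) ; Y_{5,-4}(Ω₂) = (-0.172861, 0.178142) ; Δ = (-0.044538, -0.077929)
  [-3]  conj(Y_{5,-3})(Ω₁) = (-0.224663, 0.325853) ; Y_{5,-3}(Ω₂) = (-0.240030, -0.350601) ; Δ = (0.168170, 0.000552)
  [-2]  conj(Y_{5,-2})(Ω₁) = (-0.039378, 0.029613) ; Y_{5,-2}(Ω₂) = (0.295294, -0.124926) ; Δ = (-0.007929, 0.013664)
  [-1]  conj(Y_{5,-1})(Ω₁) = (0.321144, -0.107277) ; Y_{5,-1}(Ω₂) = (-0.028607, -0.141044) ; Δ = (-0.024318, -0.042226)
  [+0]  conj(Y_{5,0})(Ω₁) = (0.140037, -0.000000) ; Y_{5,0}(Ω₂) = (0.363847, 0.000000) ; Δ = (0.050952, 0.000000)
  [+1]  conj(Y_{5,1})(Ω₁) = (-0.321144, -0.107277) ; Y_{5,1}(Ω₂) = (0.028607, -0.141044) ; Δ = (-0.024318, 0.042226)
  [+2]  conj(Y_{5,2})(Ω₁) = (-0.039378, -0.029613) ; Y_{5,2}(Ω₂) = (0.295294, 0.124926) ; Δ = (-0.007929, -0.013664)
  [+3]  conj(Y_{5,3})(Ω₁) = (0.224663, 0.325853) ; Y_{5,3}(Ω₂) = (0.240030, -0.350601) ; Δ = (0.168170, -0.000552)
  [+4]  conj(Y_{5,4})(Ω₁) = (-0.100357, -0.347398) ; Y_{5,4}(Ω₂) = (-0.172861, -0.178142) ; Δ = (-0.044538, 0.077929)
  [+5]  conj(Y_{5,5})(Ω₁) = (-0.006294, 0.152812) ; Y_{5,5}(Ω₂) = (-0.064198, 0.041171) ; Δ = (-0.005887, -0.010069)
Σ over m = (0.221947, 0.000000); ×(4π/11) → (0.253552, 0.000000). Real part: 0.253552

0.253552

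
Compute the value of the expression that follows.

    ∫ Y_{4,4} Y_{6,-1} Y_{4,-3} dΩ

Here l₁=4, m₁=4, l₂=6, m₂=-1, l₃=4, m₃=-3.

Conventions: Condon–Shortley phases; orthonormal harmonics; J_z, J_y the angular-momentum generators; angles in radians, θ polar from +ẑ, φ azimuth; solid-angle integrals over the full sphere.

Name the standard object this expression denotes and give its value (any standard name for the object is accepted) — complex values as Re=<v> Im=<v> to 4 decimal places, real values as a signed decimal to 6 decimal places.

Gaunt coefficient, +0.065188

This is a Gaunt coefficient — the integral of a triple product of spherical harmonics over the sphere.
Checks pass: Σm=0; 14 even; l₃=4∈[2,10].
(2·4+1)(2·6+1)(2·4+1) = 1053
Δ: 6! 2! 6! / 15! → 1/1261260
sum: t=2:+1/4608 t=3:−1/1296 t=4:+1/4608 = -7/20736
3j²(4 6 4; 0 0 0) = Δ·Π!·Σ² = 20/1287  (sign -1)
sum: t=0:+1/172800 = 1/172800
3j²(4 6 4; 4 -1 -3) = Δ·Π!·Σ² = 7/2145  (sign -1)
combine: 4πI² = 1053·20/1287·7/2145 = 84/1573
take √, sign +1: I = 0.06518840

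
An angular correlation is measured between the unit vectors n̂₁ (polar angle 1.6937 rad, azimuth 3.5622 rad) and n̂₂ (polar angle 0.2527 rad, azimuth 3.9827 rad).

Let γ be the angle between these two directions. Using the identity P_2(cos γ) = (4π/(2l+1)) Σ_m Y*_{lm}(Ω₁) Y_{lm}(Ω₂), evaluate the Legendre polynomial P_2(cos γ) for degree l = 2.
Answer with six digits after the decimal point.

Expand P_2 via completeness: Σ_{m} conj(Y_{2,m}) at Ω₁ times Y_{2,m} at Ω₂ —
  m=-2: Y*=(0.253604, 0.283622)  Y=(-0.002685, -0.023996)  product (0.006125, -0.006847)
  m=-1: Y*=(0.085803, 0.038380)  Y=(-0.124673, 0.139399)  product (-0.016047, 0.007176)
  m=+0: Y*=(-0.301171, -0.000000)  Y=(0.571638, 0.000000)  product (-0.172161, -0.000000)
  m=+1: Y*=(-0.085803, 0.038380)  Y=(0.124673, 0.139399)  product (-0.016047, -0.007176)
  m=+2: Y*=(0.253604, -0.283622)  Y=(-0.002685, 0.023996)  product (0.006125, 0.006847)
Accumulated sum (-0.192006, 0.000000); after 4π/(2l+1) scaling, (-0.482564, 0.000000) ⇒ P_2 = -0.482564

-0.482564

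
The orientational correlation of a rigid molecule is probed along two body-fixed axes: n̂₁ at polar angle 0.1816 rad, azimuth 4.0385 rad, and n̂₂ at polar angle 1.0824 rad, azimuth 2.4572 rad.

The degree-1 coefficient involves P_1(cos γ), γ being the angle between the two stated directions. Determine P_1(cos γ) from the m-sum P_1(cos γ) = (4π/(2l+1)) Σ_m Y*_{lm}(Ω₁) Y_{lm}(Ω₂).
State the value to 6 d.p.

0.459819

Expand P_1 via completeness: Σ_{m} conj(Y_{1,m}) at Ω₁ times Y_{1,m} at Ω₂ —
  m=-1: Y*=-0.038938-0.048757i  Y=-0.236393-0.192886i  product -0.000200+0.019036i
  m=+0: Y*=+0.480568-0.000000i  Y=+0.229257+0.000000i  product +0.110174+0.000000i
  m=+1: Y*=+0.038938-0.048757i  Y=+0.236393-0.192886i  product -0.000200-0.019036i
Total Σ_m = +0.109774+0.000000i. Multiply by 4.188790: +0.459819+0.000000i. P_1(cos γ) = 0.459819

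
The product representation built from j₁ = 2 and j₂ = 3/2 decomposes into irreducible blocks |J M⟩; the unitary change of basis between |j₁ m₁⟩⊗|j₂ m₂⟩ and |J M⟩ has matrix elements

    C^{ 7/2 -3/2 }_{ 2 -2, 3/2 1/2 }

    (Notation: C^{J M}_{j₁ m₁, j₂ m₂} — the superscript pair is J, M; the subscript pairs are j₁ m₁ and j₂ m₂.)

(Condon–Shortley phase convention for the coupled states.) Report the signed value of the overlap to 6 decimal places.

√[8·0!4!3!/8! · 0!4!2!1!2!5!] = √(2304/7)
  +(−1)^0/∏(0,0,4,2,0,1)! = 1/48  (running 1/48)
⟨..|..⟩ = √(2304/7)·(1/48) = +0.377964

+√(1/7) ≈ +0.377964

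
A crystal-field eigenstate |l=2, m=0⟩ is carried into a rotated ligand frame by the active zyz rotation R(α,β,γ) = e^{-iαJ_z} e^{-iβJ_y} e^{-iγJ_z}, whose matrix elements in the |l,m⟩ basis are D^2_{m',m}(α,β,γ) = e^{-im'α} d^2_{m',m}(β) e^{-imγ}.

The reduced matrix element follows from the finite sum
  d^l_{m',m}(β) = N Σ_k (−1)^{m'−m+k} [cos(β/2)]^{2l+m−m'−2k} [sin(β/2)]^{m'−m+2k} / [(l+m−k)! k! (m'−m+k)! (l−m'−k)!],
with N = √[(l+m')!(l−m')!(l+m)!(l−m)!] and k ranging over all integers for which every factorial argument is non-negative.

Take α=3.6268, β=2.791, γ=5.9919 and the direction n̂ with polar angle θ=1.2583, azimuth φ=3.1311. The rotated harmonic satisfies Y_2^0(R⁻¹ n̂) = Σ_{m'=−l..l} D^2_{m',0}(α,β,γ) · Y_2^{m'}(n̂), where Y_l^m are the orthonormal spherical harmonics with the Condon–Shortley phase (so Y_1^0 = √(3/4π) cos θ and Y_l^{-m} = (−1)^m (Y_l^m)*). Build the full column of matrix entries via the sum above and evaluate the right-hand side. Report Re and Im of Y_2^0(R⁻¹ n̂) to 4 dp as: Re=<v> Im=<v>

Need the full column D^2_{m',0} for m'=−2..2 at α=3.6268, β=2.7910, γ=5.9919.
cos(β/2)=0.174400, sin(β/2)=0.984675
d^2_{-2,0}: single k=2 term ⇒ +0.072236;  D = +0.040810+0.059603i
d^2_{-1,0}: k∈[1..2] ⇒ +0.012794 -0.407850 = -0.395056;  D = +0.349458+0.184251i
d^2_{0,0}: k∈[0..2] ⇒ +0.000925 -0.117961 +0.940094 = +0.823059;  D = +0.823059+0.000000i
d^2_{1,0}: k∈[0..1] ⇒ -0.012794 +0.407850 = +0.395056;  D = -0.349458+0.184251i
d^2_{2,0}: single k=0 term ⇒ +0.072236;  D = +0.040810-0.059603i
Y_2^{m'}(θ=1.2583,φ=3.1311) and Σ D·Y over m':
  (+0.0408+0.0596i)·(+0.3497+0.0073i)  (+0.3495+0.1843i)·(-0.2260-0.0024i)  (+0.8231+0.0000i)·(-0.2260+0.0000i)  (-0.3495+0.1843i)·(+0.2260-0.0024i)  (+0.0408-0.0596i)·(+0.3497-0.0073i)
Y_2^0(R⁻¹ n̂) = -0.315390+0.000000i

Re=-0.3154 Im=0.0000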